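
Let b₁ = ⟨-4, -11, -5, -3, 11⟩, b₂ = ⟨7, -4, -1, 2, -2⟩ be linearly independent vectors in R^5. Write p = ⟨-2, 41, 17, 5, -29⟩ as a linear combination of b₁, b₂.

p = -3b₁ - 2b₂

Since b₁, b₂ are independent, the coefficients expressing p are uniquely determined by a linear system.
Row-reducing the augmented matrix gives the unique coefficients (a₁, a₂) = (-3, -2).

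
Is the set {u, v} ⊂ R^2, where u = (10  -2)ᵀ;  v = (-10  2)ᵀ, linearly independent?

linearly dependent

Place the vectors as rows of a 2×2 matrix and reduce to echelon form.
The reduction yields 1 nonzero row, so the rank is 1.
Since rank 1 < 2, the set is linearly dependent.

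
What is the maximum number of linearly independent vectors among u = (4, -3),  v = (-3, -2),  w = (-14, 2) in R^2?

2

Put the 2×3 matrix [u|v|w] into echelon form.
Exactly 2 pivots survive; hence the rank is 2.
(With 3 elements in a 2-dimensional space the rank is at most 2.)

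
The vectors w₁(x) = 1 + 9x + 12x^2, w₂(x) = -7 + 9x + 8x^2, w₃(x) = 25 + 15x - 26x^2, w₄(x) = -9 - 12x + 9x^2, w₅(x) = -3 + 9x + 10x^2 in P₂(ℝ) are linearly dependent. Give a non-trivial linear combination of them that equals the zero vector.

w₂ + w₃ + 2w₄ = 0

Pass to coordinate vectors relative to the basis {1, x, x^2}.
Row-reduce the matrix with w₁, w₂, w₃, w₄, w₅ as columns; the null space gives the coefficients.
The free variable yields coefficients (0, 1, 1, 2, 0) (any nonzero multiple also works).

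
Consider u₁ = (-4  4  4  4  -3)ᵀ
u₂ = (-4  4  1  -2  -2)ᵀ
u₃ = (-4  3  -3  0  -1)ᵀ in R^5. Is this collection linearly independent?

Place the vectors as rows of a 3×5 matrix and reduce to echelon form.
The reduction yields 3 nonzero rows, so the rank is 3.
Since rank = 3 (the number of vectors), the set is linearly independent.

linearly independent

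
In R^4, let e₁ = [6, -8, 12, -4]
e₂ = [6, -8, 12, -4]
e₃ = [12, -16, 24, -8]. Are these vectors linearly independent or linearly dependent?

linearly dependent

One vector is a scalar multiple of another, so the set is dependent.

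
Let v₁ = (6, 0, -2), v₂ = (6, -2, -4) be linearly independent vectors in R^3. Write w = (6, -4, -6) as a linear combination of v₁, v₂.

w = -v₁ + 2v₂

Since v₁, v₂ are independent, the coefficients expressing w are uniquely determined by a linear system.
Back-substitution yields (a₁, a₂) = (-1, 2).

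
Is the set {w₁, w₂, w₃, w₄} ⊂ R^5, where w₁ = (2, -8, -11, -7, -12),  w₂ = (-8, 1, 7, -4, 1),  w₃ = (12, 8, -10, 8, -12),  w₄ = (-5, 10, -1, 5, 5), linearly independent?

linearly independent

Row-reduce the matrix whose columns are w₁, w₂, w₃, w₄.
The reduction yields 4 nonzero rows, so the rank is 4.
Since rank = 4 (the number of vectors), the set is linearly independent.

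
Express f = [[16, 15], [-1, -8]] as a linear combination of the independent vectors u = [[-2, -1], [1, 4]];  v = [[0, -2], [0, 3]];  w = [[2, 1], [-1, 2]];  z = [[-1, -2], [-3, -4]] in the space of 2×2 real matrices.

f = -4u - 2v + 3w - 2z

Take coordinate vectors relative to {E₁₁, E₁₂, E₂₁, E₂₂}.
Set up the augmented matrix [u | v | w | z | f] and row-reduce.
The system has the unique solution (α₁, …, α₄) = (-4, -2, 3, -2).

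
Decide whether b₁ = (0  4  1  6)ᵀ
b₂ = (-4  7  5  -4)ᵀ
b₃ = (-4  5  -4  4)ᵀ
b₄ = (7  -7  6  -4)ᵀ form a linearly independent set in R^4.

The matrix [b₁|b₂|b₃|b₄] has determinant 202.
A nonzero determinant means the columns are linearly independent.

linearly independent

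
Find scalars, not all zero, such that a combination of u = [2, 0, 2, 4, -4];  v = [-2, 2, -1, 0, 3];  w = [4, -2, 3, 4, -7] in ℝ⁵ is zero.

Set up α₁u + … + α₃w = 0 and solve the homogeneous system.
A generator of the null space is (1, -1, -1).

u - v - w = 0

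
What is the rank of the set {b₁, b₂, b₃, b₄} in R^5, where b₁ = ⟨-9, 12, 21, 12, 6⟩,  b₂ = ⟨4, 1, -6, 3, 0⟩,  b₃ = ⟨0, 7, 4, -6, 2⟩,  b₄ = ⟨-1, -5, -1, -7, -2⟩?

rank 3

Put the 5×4 matrix [b₁|b₂|b₃|b₄] into echelon form.
There are 3 pivot columns, so rank = 3.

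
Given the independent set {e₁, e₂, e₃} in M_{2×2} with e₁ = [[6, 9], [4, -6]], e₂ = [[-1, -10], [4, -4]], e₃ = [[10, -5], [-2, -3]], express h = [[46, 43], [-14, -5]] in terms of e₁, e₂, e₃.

h = 2e₁ - 4e₂ + 3e₃

Work in coordinates with respect to the standard basis {E₁₁, E₁₂, E₂₁, E₂₂}.
Solve the system with e₁, e₂, e₃ as columns and h as the right-hand side.
Row-reducing the augmented matrix gives the unique coefficients (α₁, α₂, α₃) = (2, -4, 3).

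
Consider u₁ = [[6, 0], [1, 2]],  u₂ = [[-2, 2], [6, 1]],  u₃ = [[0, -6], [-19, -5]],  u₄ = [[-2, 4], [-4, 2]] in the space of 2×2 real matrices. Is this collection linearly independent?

linearly dependent

Write each element as a coordinate vector in ℝ⁴ using {E₁₁, E₁₂, E₂₁, E₂₂}.
Place the vectors as rows of a 4×4 matrix and reduce to echelon form.
The reduction yields 3 nonzero rows, so the rank is 3.
Since rank 3 < 4, the set is linearly dependent.
Indeed u₁ + 3u₂ + u₃ = 0.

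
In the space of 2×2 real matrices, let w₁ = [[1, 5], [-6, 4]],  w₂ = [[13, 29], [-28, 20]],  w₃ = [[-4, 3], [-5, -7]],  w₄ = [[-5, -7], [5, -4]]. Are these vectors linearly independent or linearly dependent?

Write each element as a coordinate vector in ℝ⁴ using {E₁₁, E₁₂, E₂₁, E₂₂}.
Row-reduce the matrix whose columns are w₁, w₂, w₃, w₄.
The reduction yields 3 nonzero rows, so the rank is 3.
Since rank 3 < 4, the set is linearly dependent.
Indeed 3w₁ - w₂ - 2w₄ = 0.

linearly dependent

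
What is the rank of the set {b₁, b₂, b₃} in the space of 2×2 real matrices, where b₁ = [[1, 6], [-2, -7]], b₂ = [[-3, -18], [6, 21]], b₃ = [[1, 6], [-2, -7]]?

rank 1

Represent each element by its coordinate vector in ℝ⁴.
Row-reduce the 3×4 matrix with these as rows.
Exactly 1 pivot survives; hence the rank is 1.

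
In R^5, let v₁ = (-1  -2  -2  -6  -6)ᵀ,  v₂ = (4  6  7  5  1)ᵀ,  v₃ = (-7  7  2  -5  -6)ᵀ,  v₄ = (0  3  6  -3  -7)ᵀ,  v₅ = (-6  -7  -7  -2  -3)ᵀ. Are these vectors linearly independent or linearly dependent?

linearly independent

The matrix [v₁|v₂|v₃|v₄|v₅] has determinant -7184.
A nonzero determinant means the columns are linearly independent.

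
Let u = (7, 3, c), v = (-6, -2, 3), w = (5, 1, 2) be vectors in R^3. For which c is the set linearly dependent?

c = -8

The vectors are dependent exactly when the determinant of the matrix with rows u, v, w vanishes.
The determinant works out to 4*c + 32.
This vanishes exactly when c = -8.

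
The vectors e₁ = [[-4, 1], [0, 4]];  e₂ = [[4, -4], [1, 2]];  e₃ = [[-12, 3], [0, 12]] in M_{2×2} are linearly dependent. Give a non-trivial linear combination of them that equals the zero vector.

3e₁ - e₃ = 0

Pass to coordinate vectors relative to the basis {E₁₁, E₁₂, E₂₁, E₂₂}.
Row-reduce the matrix with e₁, e₂, e₃ as columns; the null space gives the coefficients.
The free variable yields coefficients (3, 0, -1) (any nonzero multiple also works).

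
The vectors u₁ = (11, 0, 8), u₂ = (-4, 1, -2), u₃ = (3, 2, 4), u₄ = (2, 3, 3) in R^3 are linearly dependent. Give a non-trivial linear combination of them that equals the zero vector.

Solve the homogeneous system with u₁, u₂, u₃, u₄ as columns by row-reducing the coefficient matrix.
One solution (up to scaling) is (1, 2, -1, 0).

u₁ + 2u₂ - u₃ = 0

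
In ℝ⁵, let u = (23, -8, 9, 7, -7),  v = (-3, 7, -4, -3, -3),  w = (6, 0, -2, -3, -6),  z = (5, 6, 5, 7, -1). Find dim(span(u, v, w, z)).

Put the 5×4 matrix [u|v|w|z] into echelon form.
There are 3 pivot columns, so rank = 3.

dim = 3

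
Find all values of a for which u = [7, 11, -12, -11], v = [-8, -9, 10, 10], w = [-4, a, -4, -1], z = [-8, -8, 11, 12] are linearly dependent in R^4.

Dependence holds iff the 4×4 matrix [u v w z] is singular.
The determinant works out to 34*a - 153.
This vanishes exactly when a = 9/2.

a = 9/2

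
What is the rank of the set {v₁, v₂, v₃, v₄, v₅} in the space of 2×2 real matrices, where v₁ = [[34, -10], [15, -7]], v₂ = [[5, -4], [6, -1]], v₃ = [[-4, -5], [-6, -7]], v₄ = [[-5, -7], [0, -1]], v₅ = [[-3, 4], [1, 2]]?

Represent each element by its coordinate vector in ℝ⁴.
Form the matrix with v₁, v₂, v₃, v₄, v₅ as columns and reduce.
The echelon form has 4 nonzero rows, so the rank is 4.
(With 5 elements in a 4-dimensional space the rank is at most 4.)

rank 4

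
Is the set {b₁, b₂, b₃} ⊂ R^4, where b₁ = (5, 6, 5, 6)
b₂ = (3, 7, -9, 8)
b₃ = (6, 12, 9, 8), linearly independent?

linearly independent

Place the vectors as rows of a 3×4 matrix and reduce to echelon form.
The reduction yields 3 nonzero rows, so the rank is 3.
Since rank = 3 (the number of vectors), the set is linearly independent.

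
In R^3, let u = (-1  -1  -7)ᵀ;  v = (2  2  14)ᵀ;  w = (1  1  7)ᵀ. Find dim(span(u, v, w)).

1

Row-reduce the 3×3 matrix with these as rows.
The echelon form has 1 nonzero row, so the rank is 1.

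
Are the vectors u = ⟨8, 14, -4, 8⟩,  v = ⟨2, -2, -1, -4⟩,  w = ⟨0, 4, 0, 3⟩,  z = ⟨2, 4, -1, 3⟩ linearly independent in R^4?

The matrix [u|v|w|z] has determinant 0.
A zero determinant means the columns are linearly dependent.
Indeed u - v - w - 3z = 0.

linearly dependent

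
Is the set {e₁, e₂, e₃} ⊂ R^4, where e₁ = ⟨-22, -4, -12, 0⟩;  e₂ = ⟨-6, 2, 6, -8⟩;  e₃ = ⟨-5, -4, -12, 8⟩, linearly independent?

Row-reduce the matrix whose columns are e₁, e₂, e₃.
The reduction yields 2 nonzero rows, so the rank is 2.
Since rank 2 < 3, the set is linearly dependent.
Indeed e₁ - 2e₂ - 2e₃ = 0.

linearly dependent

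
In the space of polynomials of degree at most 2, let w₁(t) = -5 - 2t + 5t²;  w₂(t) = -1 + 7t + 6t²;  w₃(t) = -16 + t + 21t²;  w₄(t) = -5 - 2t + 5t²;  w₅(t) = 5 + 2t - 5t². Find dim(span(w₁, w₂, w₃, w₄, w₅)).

dim = 2

Use coordinates relative to {1, t, t²}.
Put the 3×5 matrix [w₁|w₂|w₃|w₄|w₅] into echelon form.
Exactly 2 pivots survive; hence the rank is 2.
(With 5 elements in a 3-dimensional space the rank is at most 3.)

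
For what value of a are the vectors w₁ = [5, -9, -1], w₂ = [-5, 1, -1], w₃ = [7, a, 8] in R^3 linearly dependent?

Place the vectors as rows of a 3×3 matrix; dependence ⇔ determinant zero.
Cofactor expansion gives det = 10*a - 250.
This vanishes exactly when a = 25.

a = 25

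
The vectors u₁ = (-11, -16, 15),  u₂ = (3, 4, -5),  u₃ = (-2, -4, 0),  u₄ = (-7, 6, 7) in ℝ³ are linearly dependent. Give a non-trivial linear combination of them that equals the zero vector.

u₁ + 3u₂ - u₃ = 0

Write the vectors as columns of a matrix and find a nonzero vector in its null space.
The free variable yields coefficients (1, 3, -1, 0) (any nonzero multiple also works).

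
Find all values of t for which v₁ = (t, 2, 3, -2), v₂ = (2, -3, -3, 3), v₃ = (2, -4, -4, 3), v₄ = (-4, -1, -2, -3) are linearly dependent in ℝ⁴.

The set is linearly dependent precisely when det[v₁; v₂; v₃; v₄] = 0.
Cofactor expansion gives det = 3*t - 2.
Setting this to zero gives t = 2/3.

t = 2/3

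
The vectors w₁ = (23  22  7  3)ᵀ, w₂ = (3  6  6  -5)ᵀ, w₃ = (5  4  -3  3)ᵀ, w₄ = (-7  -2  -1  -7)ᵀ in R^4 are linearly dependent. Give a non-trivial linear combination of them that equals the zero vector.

w₁ - 2w₂ - 2w₃ + w₄ = 0

Write the vectors as columns of a matrix and find a nonzero vector in its null space.
A generator of the null space is (1, -2, -2, 1).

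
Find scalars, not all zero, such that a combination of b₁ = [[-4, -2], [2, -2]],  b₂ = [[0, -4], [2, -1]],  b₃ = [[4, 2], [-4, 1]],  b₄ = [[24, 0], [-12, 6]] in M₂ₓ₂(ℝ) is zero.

Pass to coordinate vectors relative to the basis {E₁₁, E₁₂, E₂₁, E₂₂}.
Write the vectors as columns of a matrix and find a nonzero vector in its null space.
A generator of the null space is (3, -3, -3, 1).

3b₁ - 3b₂ - 3b₃ + b₄ = 0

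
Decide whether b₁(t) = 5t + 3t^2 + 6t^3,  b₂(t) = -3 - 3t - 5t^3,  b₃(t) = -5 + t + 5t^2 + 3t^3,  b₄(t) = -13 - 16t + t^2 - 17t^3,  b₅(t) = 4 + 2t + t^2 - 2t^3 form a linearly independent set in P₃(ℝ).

Take coordinates with respect to the standard basis {1, t, …, t^3}.
There are 5 vectors in a 4-dimensional space, so they cannot be linearly independent.

linearly dependent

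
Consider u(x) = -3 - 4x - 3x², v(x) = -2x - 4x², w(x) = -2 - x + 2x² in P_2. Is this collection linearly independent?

Take coordinates with respect to the standard basis {1, x, x²}.
Place the vectors as rows of a 3×3 matrix and reduce to echelon form.
The reduction yields 3 nonzero rows, so the rank is 3.
Since rank = 3 (the number of vectors), the set is linearly independent.

linearly independent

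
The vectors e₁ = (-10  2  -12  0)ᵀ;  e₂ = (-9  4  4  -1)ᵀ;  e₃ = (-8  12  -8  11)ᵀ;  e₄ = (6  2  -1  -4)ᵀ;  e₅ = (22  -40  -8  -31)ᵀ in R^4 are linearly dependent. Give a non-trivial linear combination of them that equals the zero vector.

Row-reduce the matrix with e₁, e₂, e₃, e₄, e₅ as columns; the null space gives the coefficients.
One solution (up to scaling) is (2, -2, -3, 0, -1).

2e₁ - 2e₂ - 3e₃ - e₅ = 0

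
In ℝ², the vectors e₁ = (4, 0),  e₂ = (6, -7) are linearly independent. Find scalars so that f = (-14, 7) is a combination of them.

Solve the system with e₁, e₂ as columns and f as the right-hand side.
Back-substitution yields (c₁, c₂) = (-2, -1).

f = -2e₁ - e₂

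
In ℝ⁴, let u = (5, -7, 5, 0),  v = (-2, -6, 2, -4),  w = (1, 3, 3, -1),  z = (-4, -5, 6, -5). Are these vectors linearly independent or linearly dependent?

Place the vectors as rows of a 4×4 matrix and reduce to echelon form.
The reduction yields 4 nonzero rows, so the rank is 4.
Since rank = 4 (the number of vectors), the set is linearly independent.

linearly independent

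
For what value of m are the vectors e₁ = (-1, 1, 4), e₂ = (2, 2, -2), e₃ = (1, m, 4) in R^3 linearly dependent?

Dependence holds iff the 3×3 matrix [e₁ e₂ e₃] is singular.
The determinant works out to 6*m - 26.
Solving 6*m - 26 = 0 yields m = 13/3.

m = 13/3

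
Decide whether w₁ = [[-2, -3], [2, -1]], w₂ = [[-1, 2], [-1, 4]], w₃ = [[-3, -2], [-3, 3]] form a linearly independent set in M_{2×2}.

Write each element as a coordinate vector in ℝ⁴ using {E₁₁, E₁₂, E₂₁, E₂₂}.
Place the vectors as rows of a 3×4 matrix and reduce to echelon form.
The reduction yields 3 nonzero rows, so the rank is 3.
Since rank = 3 (the number of vectors), the set is linearly independent.

linearly independent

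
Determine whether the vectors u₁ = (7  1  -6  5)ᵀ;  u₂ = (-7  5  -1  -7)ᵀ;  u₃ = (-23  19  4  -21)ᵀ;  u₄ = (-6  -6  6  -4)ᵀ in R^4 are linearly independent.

Place the vectors as rows of a 4×4 matrix and reduce to echelon form.
The reduction yields 3 nonzero rows, so the rank is 3.
Since rank 3 < 4, the set is linearly dependent.
Indeed 3u₁ - 2u₂ + u₃ + 2u₄ = 0.

linearly dependent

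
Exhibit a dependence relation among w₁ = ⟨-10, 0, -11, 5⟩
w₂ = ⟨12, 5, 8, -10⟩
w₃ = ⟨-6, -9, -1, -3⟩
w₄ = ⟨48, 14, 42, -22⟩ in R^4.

3w₁ - w₂ + w₃ + w₄ = 0

Solve the homogeneous system with w₁, w₂, w₃, w₄ as columns by row-reducing the coefficient matrix.
A generator of the null space is (3, -1, 1, 1).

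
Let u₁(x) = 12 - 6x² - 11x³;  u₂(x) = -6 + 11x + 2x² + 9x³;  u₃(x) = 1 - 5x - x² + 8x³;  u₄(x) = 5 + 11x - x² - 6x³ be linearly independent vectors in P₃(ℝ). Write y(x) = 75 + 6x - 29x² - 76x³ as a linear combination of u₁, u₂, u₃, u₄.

Work in coordinates with respect to the standard basis {1, x, …, x³}.
Set up the augmented matrix [u₁ | u₂ | u₃ | u₄ | y] and row-reduce.
Back-substitution yields (α₁, …, α₄) = (3, -3, 1, 4).

y = 3u₁ - 3u₂ + u₃ + 4u₄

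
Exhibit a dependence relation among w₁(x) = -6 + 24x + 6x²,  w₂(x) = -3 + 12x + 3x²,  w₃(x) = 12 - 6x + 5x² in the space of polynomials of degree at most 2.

Write each element as a vector in ℝ³ using {1, x, x²}.
Row-reduce the matrix with w₁, w₂, w₃ as columns; the null space gives the coefficients.
A generator of the null space is (1, -2, 0).

w₁ - 2w₂ = 0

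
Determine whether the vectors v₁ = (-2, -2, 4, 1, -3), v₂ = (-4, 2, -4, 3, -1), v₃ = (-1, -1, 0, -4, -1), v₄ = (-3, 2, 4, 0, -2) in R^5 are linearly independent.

Place the vectors as rows of a 4×5 matrix and reduce to echelon form.
The reduction yields 4 nonzero rows, so the rank is 4.
Since rank = 4 (the number of vectors), the set is linearly independent.

linearly independent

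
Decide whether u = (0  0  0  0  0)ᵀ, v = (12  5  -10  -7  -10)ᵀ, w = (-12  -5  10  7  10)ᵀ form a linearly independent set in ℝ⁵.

linearly dependent

One of the vectors is the zero vector, so the set is linearly dependent.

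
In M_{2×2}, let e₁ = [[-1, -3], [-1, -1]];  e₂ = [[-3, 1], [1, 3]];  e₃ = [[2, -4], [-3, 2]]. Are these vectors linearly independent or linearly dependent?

linearly independent

Take coordinates with respect to the standard basis {E₁₁, E₁₂, E₂₁, E₂₂}.
Place the vectors as rows of a 3×4 matrix and reduce to echelon form.
The reduction yields 3 nonzero rows, so the rank is 3.
Since rank = 3 (the number of vectors), the set is linearly independent.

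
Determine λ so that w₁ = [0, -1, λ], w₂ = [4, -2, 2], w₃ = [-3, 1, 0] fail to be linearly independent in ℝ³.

λ = 3

Dependence holds iff the 3×3 matrix [w₁ w₂ w₃] is singular.
Cofactor expansion gives det = 6 - 2*λ.
Setting this to zero gives λ = 3.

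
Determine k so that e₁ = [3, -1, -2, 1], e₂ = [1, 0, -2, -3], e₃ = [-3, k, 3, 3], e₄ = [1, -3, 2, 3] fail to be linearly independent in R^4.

k = 3/2

The vectors are dependent exactly when the determinant of the matrix with rows e₁, e₂, e₃, e₄ vanishes.
The determinant works out to 24 - 16*k.
Solving 24 - 16*k = 0 yields k = 3/2.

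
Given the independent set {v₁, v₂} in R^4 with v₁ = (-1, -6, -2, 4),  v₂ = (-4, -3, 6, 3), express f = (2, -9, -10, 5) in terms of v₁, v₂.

Solve the system with v₁, v₂ as columns and f as the right-hand side.
Row-reducing the augmented matrix gives the unique coefficients (a₁, a₂) = (2, -1).

f = 2v₁ - v₂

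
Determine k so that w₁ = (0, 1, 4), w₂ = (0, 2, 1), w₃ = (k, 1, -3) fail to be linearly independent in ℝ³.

Dependence holds iff the 3×3 matrix [w₁ w₂ w₃] is singular.
The determinant works out to -7*k.
Setting this to zero gives k = 0.

k = 0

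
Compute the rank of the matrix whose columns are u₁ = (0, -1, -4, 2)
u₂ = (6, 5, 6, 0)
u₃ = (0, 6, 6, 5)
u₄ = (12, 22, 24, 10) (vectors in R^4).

Put the 4×4 matrix [u₁|u₂|u₃|u₄] into echelon form.
Reduction leaves 3 leading entries, giving rank 3.

3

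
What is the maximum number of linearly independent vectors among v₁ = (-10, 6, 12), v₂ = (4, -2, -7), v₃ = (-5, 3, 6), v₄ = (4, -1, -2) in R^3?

3

Form the matrix with v₁, v₂, v₃, v₄ as columns and reduce.
There are 3 pivot columns, so rank = 3.
(With 4 elements in a 3-dimensional space the rank is at most 3.)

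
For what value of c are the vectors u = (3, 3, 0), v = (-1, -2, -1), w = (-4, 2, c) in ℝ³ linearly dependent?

Dependence holds iff the 3×3 matrix [u v w] is singular.
Expanding, det = 18 - 3*c.
This vanishes exactly when c = 6.

c = 6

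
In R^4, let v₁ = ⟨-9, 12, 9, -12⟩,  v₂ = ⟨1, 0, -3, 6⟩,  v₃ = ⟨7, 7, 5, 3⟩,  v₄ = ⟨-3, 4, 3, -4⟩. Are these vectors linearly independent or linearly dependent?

One vector is a scalar multiple of another, so the set is dependent.

linearly dependent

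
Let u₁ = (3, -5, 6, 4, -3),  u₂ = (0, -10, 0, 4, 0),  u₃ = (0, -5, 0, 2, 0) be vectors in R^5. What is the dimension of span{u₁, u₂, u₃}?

dim = 2

Row-reduce the 3×5 matrix with these as rows.
Exactly 2 pivots survive; hence the rank is 2.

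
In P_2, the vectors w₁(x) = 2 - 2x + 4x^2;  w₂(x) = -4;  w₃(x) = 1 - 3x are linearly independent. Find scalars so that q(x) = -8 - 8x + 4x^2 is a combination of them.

Take coordinate vectors relative to {1, x, x^2}.
Since w₁, w₂, w₃ are independent, the coefficients expressing q are uniquely determined by a linear system.
Back-substitution yields (α₁, α₂, α₃) = (1, 3, 2).

q = w₁ + 3w₂ + 2w₃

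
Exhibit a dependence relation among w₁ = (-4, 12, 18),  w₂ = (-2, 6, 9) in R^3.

w₁ - 2w₂ = 0

Solve the homogeneous system with w₁, w₂ as columns by row-reducing the coefficient matrix.
One solution (up to scaling) is (1, -2).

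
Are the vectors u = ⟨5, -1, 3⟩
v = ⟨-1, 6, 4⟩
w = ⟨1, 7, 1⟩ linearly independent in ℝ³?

Place the vectors as rows of a 3×3 matrix and reduce to echelon form.
The reduction yields 3 nonzero rows, so the rank is 3.
Since rank = 3 (the number of vectors), the set is linearly independent.

linearly independent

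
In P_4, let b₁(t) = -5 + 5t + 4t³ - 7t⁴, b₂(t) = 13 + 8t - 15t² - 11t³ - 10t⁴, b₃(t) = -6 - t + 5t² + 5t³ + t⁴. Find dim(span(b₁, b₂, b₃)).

Represent each element by its coordinate vector in ℝ⁵.
Apply Gaussian elimination to the matrix whose rows are b₁, b₂, b₃.
Exactly 2 pivots survive; hence the rank is 2.

dim = 2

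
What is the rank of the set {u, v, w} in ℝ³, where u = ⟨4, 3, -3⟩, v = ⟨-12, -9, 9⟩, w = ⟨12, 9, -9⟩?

Apply Gaussian elimination to the matrix whose rows are u, v, w.
Reduction leaves 1 leading entry, giving rank 1.

1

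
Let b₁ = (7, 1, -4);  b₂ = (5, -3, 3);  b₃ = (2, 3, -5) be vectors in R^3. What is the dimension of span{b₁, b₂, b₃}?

Apply Gaussian elimination to the matrix whose rows are b₁, b₂, b₃.
Reduction leaves 3 leading entries, giving rank 3.

3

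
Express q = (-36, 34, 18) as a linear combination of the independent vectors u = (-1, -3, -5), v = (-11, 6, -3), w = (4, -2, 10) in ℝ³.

q = -4u + 4v + w

Set up the augmented matrix [u | v | w | q] and row-reduce.
Row-reducing the augmented matrix gives the unique coefficients (a₁, a₂, a₃) = (-4, 4, 1).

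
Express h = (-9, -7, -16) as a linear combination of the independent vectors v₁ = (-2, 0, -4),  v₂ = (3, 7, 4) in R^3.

h = 3v₁ - v₂

Since v₁, v₂ are independent, the coefficients expressing h are uniquely determined by a linear system.
The system has the unique solution (α₁, α₂) = (3, -1).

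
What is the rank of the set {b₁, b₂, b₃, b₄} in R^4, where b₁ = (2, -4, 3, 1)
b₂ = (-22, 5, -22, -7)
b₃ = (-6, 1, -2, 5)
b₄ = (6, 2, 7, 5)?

3

Apply Gaussian elimination to the matrix whose rows are b₁, b₂, b₃, b₄.
The echelon form has 3 nonzero rows, so the rank is 3.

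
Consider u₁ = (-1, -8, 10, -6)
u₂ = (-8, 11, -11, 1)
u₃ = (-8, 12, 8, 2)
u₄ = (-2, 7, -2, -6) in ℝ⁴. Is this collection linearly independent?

linearly independent

Form the 4×4 matrix with these as columns; its determinant is 13838.
A nonzero determinant means the columns are linearly independent.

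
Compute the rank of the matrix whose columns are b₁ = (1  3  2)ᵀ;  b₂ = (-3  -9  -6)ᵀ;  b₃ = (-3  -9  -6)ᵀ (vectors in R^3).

Form the matrix with b₁, b₂, b₃ as columns and reduce.
Exactly 1 pivot survives; hence the rank is 1.

1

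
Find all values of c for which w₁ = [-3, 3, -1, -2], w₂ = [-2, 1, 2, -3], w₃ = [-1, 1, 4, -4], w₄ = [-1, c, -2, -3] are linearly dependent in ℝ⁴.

c = 52/5

Dependence holds iff the 4×4 matrix [w₁ w₂ w₃ w₄] is singular.
Expanding, det = 5*c - 52.
Setting this to zero gives c = 52/5.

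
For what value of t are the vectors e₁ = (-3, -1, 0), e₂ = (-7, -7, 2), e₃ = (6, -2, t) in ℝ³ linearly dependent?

Place the vectors as rows of a 3×3 matrix; dependence ⇔ determinant zero.
Expanding, det = 14*t - 24.
This vanishes exactly when t = 12/7.

t = 12/7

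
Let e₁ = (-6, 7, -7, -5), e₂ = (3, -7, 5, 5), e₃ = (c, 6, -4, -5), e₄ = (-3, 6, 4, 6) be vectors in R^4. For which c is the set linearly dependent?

The set is linearly dependent precisely when det[e₁; e₂; e₃; e₄] = 0.
Expanding, det = -144*c - 180.
This vanishes exactly when c = -5/4.

c = -5/4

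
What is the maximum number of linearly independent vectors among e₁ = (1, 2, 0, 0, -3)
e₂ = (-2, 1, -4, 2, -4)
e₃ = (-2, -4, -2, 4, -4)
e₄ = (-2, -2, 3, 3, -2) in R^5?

Apply Gaussian elimination to the matrix whose rows are e₁, e₂, e₃, e₄.
Reduction leaves 4 leading entries, giving rank 4.

4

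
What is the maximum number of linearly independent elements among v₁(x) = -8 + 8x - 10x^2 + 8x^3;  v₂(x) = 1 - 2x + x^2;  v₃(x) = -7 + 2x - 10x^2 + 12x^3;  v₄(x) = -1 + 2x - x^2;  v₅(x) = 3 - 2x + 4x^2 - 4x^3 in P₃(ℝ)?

2

Use coordinates relative to {1, x, …, x^3}.
Put the 4×5 matrix [v₁|v₂|v₃|v₄|v₅] into echelon form.
Reduction leaves 2 leading entries, giving rank 2.
(With 5 elements in a 4-dimensional space the rank is at most 4.)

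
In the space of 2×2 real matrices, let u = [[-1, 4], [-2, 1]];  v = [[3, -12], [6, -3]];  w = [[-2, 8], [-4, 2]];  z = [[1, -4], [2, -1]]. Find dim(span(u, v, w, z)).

dim = 1

Represent each element by its coordinate vector in ℝ⁴.
Row-reduce the 4×4 matrix with these as rows.
The echelon form has 1 nonzero row, so the rank is 1.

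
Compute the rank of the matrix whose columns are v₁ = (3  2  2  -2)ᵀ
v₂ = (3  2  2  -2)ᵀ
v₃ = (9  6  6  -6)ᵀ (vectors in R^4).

Apply Gaussian elimination to the matrix whose rows are v₁, v₂, v₃.
Reduction leaves 1 leading entry, giving rank 1.

rank 1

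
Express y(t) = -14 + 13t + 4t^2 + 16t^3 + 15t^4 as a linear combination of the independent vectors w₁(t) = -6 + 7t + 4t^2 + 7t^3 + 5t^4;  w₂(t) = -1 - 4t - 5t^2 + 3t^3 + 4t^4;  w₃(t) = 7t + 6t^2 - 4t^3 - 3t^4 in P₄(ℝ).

Take coordinate vectors relative to {1, t, …, t^4}.
Write y = c₁w₁ + … + c₃w₃ and equate components.
Row-reducing the augmented matrix gives the unique coefficients (c₁, c₂, c₃) = (2, 2, 1).

y = 2w₁ + 2w₂ + w₃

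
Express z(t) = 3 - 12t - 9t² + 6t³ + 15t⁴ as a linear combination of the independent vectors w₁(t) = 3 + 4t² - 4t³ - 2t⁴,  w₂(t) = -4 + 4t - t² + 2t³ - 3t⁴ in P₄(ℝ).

z = -3w₁ - 3w₂

Identify each element with its coordinate vector in ℝ⁵ via {1, t, …, t⁴}.
Write z = c₁w₁ + c₂w₂ and equate components.
The system has the unique solution (c₁, c₂) = (-3, -3).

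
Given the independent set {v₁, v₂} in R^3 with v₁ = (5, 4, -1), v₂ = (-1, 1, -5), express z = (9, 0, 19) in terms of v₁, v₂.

Write z = c₁v₁ + c₂v₂ and equate components.
The system has the unique solution (c₁, c₂) = (1, -4).

z = v₁ - 4v₂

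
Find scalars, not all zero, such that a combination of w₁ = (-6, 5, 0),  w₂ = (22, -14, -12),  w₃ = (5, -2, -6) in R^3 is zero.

2w₁ + w₂ - 2w₃ = 0

Write the vectors as columns of a matrix and find a nonzero vector in its null space.
The free variable yields coefficients (2, 1, -2) (any nonzero multiple also works).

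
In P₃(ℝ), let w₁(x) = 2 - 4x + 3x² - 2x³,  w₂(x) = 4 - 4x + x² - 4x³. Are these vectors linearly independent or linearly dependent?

linearly independent

Write each element as a coordinate vector in ℝ⁴ using {1, x, …, x³}.
Row-reduce the matrix whose columns are w₁, w₂.
The reduction yields 2 nonzero rows, so the rank is 2.
Since rank = 2 (the number of vectors), the set is linearly independent.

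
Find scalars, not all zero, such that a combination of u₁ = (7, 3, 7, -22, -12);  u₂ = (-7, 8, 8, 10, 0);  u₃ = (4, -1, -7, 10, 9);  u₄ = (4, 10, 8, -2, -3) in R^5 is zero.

u₁ + u₂ + u₃ - u₄ = 0

Solve the homogeneous system with u₁, u₂, u₃, u₄ as columns by row-reducing the coefficient matrix.
The free variable yields coefficients (1, 1, 1, -1) (any nonzero multiple also works).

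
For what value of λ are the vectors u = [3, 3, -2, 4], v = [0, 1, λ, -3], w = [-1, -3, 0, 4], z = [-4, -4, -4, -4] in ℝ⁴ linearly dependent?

Place the vectors as rows of a 4×4 matrix; dependence ⇔ determinant zero.
Cofactor expansion gives det = 8*λ - 16.
This vanishes exactly when λ = 2.

λ = 2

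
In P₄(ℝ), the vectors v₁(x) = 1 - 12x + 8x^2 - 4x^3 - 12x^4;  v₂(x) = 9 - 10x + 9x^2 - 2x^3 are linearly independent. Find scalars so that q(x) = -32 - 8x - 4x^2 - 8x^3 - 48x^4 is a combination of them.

q = 4v₁ - 4v₂

Identify each element with its coordinate vector in ℝ⁵ via {1, x, …, x^4}.
Write q = c₁v₁ + c₂v₂ and equate components.
The system has the unique solution (c₁, c₂) = (4, -4).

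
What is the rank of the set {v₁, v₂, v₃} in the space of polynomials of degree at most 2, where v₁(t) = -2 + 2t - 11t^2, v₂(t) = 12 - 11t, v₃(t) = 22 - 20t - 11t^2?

2

Pass to coordinate vectors with respect to the basis {1, t, t^2}.
Apply Gaussian elimination to the matrix whose rows are v₁, v₂, v₃.
Exactly 2 pivots survive; hence the rank is 2.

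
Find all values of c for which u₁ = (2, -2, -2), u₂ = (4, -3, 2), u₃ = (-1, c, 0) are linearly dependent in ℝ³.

c = 5/6

Place the vectors as rows of a 3×3 matrix; dependence ⇔ determinant zero.
Expanding, det = 10 - 12*c.
This vanishes exactly when c = 5/6.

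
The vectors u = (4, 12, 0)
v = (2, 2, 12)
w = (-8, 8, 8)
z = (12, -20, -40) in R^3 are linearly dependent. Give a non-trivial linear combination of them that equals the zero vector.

2v + 2w + z = 0

Write the vectors as columns of a matrix and find a nonzero vector in its null space.
One solution (up to scaling) is (0, 2, 2, 1).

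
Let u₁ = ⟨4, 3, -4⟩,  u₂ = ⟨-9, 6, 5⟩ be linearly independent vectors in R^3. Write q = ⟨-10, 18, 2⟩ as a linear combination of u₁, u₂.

Set up the augmented matrix [u₁ | u₂ | q] and row-reduce.
Row-reducing the augmented matrix gives the unique coefficients (c₁, c₂) = (2, 2).

q = 2u₁ + 2u₂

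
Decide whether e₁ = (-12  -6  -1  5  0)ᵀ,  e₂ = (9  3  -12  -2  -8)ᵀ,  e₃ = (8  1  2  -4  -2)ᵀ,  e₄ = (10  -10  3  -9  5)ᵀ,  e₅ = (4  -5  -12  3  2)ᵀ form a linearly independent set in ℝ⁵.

linearly independent

Row-reduce the matrix whose columns are e₁, e₂, e₃, e₄, e₅.
The reduction yields 5 nonzero rows, so the rank is 5.
Since rank = 5 (the number of vectors), the set is linearly independent.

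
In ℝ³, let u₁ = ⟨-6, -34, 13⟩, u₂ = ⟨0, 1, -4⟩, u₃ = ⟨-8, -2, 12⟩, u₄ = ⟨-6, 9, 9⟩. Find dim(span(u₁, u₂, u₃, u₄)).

Apply Gaussian elimination to the matrix whose rows are u₁, u₂, u₃, u₄.
The echelon form has 3 nonzero rows, so the rank is 3.
(With 4 elements in a 3-dimensional space the rank is at most 3.)

3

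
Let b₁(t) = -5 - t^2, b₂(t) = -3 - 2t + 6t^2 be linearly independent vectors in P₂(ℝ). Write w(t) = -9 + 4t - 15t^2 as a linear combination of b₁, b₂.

Identify each element with its coordinate vector in ℝ³ via {1, t, t^2}.
Write w = a₁b₁ + a₂b₂ and equate components.
The system has the unique solution (a₁, a₂) = (3, -2).

w = 3b₁ - 2b₂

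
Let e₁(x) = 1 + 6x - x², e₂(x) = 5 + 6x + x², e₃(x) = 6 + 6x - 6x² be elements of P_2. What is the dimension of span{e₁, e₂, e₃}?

dim = 3

Pass to coordinate vectors with respect to the basis {1, x, x²}.
Row-reduce the 3×3 matrix with these as rows.
There are 3 pivot columns, so rank = 3.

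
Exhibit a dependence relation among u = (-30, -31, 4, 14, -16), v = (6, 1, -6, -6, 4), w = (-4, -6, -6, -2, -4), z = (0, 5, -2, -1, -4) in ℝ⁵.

Solve the homogeneous system with u, v, w, z as columns by row-reducing the coefficient matrix.
The free variable yields coefficients (1, 3, -3, 2) (any nonzero multiple also works).

u + 3v - 3w + 2z = 0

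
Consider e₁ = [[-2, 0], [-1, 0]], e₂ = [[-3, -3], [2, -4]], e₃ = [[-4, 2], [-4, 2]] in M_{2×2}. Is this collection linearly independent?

Take coordinates with respect to the standard basis {E₁₁, E₁₂, E₂₁, E₂₂}.
Row-reduce the matrix whose columns are e₁, e₂, e₃.
The reduction yields 3 nonzero rows, so the rank is 3.
Since rank = 3 (the number of vectors), the set is linearly independent.

linearly independent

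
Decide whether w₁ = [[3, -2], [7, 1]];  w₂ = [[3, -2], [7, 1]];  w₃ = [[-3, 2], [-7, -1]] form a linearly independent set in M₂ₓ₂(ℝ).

linearly dependent

Take coordinates with respect to the standard basis {E₁₁, E₁₂, E₂₁, E₂₂}.
Two of the vectors are equal, giving an immediate dependence.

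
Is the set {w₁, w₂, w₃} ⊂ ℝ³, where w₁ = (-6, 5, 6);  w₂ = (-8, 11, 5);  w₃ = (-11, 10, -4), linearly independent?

Form the 3×3 matrix with these as columns; its determinant is 375.
A nonzero determinant means the columns are linearly independent.

linearly independent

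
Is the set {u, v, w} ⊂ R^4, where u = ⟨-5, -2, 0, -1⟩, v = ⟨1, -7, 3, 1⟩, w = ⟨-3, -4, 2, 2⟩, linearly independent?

linearly independent

Row-reduce the matrix whose columns are u, v, w.
The reduction yields 3 nonzero rows, so the rank is 3.
Since rank = 3 (the number of vectors), the set is linearly independent.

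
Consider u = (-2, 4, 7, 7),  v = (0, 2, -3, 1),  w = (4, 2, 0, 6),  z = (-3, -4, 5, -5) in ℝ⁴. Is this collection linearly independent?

linearly independent

Form the 4×4 matrix with these as columns; its determinant is -12.
A nonzero determinant means the columns are linearly independent.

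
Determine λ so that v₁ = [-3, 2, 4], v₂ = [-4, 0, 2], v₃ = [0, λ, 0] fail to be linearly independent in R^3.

λ = 0

The set is linearly dependent precisely when det[v₁; v₂; v₃] = 0.
Expanding, det = -10*λ.
Solving -10*λ = 0 yields λ = 0.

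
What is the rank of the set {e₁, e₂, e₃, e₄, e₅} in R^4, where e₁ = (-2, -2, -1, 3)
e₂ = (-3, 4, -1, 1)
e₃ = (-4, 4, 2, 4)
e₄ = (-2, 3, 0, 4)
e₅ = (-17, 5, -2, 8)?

Put the 4×5 matrix [e₁|e₂|e₃|e₄|e₅] into echelon form.
There are 4 pivot columns, so rank = 4.
(With 5 elements in a 4-dimensional space the rank is at most 4.)

4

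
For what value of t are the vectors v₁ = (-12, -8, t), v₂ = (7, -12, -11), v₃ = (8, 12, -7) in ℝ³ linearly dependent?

The set is linearly dependent precisely when det[v₁; v₂; v₃] = 0.
Cofactor expansion gives det = 180*t - 2280.
Setting this to zero gives t = 38/3.

t = 38/3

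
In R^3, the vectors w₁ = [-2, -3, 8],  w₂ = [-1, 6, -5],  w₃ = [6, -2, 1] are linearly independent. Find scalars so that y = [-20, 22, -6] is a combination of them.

y = 2w₁ + 4w₂ - 2w₃

Solve the system with w₁, w₂, w₃ as columns and y as the right-hand side.
The system has the unique solution (c₁, c₂, c₃) = (2, 4, -2).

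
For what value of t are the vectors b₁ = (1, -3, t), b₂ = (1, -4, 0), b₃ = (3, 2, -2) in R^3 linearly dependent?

Dependence holds iff the 3×3 matrix [b₁ b₂ b₃] is singular.
Cofactor expansion gives det = 14*t + 2.
Solving 14*t + 2 = 0 yields t = -1/7.

t = -1/7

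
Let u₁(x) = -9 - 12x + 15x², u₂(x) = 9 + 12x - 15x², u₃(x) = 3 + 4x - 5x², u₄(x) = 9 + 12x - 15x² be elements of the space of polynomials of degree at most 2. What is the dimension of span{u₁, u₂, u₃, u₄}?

1

Pass to coordinate vectors with respect to the basis {1, x, x²}.
Form the matrix with u₁, u₂, u₃, u₄ as columns and reduce.
The echelon form has 1 nonzero row, so the rank is 1.
(With 4 elements in a 3-dimensional space the rank is at most 3.)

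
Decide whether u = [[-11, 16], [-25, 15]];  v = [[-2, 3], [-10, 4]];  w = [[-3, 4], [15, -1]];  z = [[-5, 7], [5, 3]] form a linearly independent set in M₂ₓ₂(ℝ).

Take coordinates with respect to the standard basis {E₁₁, E₁₂, E₂₁, E₂₂}.
The matrix [u|v|w|z] has determinant 0.
A zero determinant means the columns are linearly dependent.
Indeed u - 4v - w = 0.

linearly dependent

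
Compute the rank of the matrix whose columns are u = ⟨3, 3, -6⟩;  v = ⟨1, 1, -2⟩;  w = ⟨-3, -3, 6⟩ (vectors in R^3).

rank 1

Form the matrix with u, v, w as columns and reduce.
The echelon form has 1 nonzero row, so the rank is 1.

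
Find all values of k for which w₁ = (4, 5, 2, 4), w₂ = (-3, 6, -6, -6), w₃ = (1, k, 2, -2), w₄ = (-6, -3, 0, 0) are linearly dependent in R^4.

Place the vectors as rows of a 4×4 matrix; dependence ⇔ determinant zero.
Expanding, det = 72*k + 936.
Solving 72*k + 936 = 0 yields k = -13.

k = -13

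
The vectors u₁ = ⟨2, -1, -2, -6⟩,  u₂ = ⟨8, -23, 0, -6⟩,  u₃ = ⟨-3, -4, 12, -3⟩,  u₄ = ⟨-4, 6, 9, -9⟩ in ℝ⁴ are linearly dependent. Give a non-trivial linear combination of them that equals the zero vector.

Write the vectors as columns of a matrix and find a nonzero vector in its null space.
One solution (up to scaling) is (3, -1, 2, -2).

3u₁ - u₂ + 2u₃ - 2u₄ = 0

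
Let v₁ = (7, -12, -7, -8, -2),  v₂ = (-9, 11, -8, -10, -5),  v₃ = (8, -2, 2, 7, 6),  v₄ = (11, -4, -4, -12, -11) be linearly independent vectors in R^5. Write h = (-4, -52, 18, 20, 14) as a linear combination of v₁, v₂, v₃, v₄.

h = 2v₁ - 4v₂ - 4v₃ - 2v₄

Solve the system with v₁, v₂, v₃, v₄ as columns and h as the right-hand side.
Row-reducing the augmented matrix gives the unique coefficients (a₁, …, a₄) = (2, -4, -4, -2).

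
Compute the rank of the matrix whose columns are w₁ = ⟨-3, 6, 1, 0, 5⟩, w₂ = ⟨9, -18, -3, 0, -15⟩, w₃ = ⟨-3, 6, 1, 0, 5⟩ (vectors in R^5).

rank 1

Apply Gaussian elimination to the matrix whose rows are w₁, w₂, w₃.
Exactly 1 pivot survives; hence the rank is 1.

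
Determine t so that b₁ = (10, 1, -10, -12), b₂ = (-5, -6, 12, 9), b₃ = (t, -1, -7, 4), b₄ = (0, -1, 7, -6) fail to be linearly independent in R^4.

Dependence holds iff the 4×4 matrix [b₁ b₂ b₃ b₄] is singular.
Cofactor expansion gives det = 675*t - 1890.
This vanishes exactly when t = 14/5.

t = 14/5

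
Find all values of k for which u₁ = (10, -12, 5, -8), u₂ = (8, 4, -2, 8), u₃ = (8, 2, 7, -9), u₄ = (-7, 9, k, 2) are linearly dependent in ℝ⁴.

The set is linearly dependent precisely when det[u₁; u₂; u₃; u₄] = 0.
Cofactor expansion gives det = 2024*k + 2944.
This vanishes exactly when k = -16/11.

k = -16/11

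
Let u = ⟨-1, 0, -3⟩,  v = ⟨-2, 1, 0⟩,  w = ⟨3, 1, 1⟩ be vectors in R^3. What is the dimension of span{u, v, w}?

dim = 3

Form the matrix with u, v, w as columns and reduce.
Exactly 3 pivots survive; hence the rank is 3.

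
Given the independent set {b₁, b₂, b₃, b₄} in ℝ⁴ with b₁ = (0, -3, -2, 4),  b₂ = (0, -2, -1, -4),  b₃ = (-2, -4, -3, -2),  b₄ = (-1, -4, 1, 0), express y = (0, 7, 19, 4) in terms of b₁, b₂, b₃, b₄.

Solve the system with b₁, b₂, b₃, b₄ as columns and y as the right-hand side.
Row-reducing the augmented matrix gives the unique coefficients (c₁, …, c₄) = (-3, -3, -2, 4).

y = -3b₁ - 3b₂ - 2b₃ + 4b₄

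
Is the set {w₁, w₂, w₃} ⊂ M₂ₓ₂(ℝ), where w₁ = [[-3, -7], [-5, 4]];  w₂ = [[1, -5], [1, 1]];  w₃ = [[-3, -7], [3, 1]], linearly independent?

Take coordinates with respect to the standard basis {E₁₁, E₁₂, E₂₁, E₂₂}.
Row-reduce the matrix whose columns are w₁, w₂, w₃.
The reduction yields 3 nonzero rows, so the rank is 3.
Since rank = 3 (the number of vectors), the set is linearly independent.

linearly independent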